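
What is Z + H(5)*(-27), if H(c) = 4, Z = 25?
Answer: -83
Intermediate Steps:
Z + H(5)*(-27) = 25 + 4*(-27) = 25 - 108 = -83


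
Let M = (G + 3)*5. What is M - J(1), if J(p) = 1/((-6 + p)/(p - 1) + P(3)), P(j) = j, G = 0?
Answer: 15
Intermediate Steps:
M = 15 (M = (0 + 3)*5 = 3*5 = 15)
J(p) = 1/(3 + (-6 + p)/(-1 + p)) (J(p) = 1/((-6 + p)/(p - 1) + 3) = 1/((-6 + p)/(-1 + p) + 3) = 1/(3 + (-6 + p)/(-1 + p)))
M - J(1) = 15 - (-1 + 1)/(-9 + 4*1) = 15 - 0/(-9 + 4) = 15 - 0/(-5) = 15 - (-1)*0/5 = 15 - 1*0 = 15 + 0 = 15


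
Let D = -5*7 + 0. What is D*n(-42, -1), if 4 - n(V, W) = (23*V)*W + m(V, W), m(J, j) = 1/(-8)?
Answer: 269325/8 ≈ 33666.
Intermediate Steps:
m(J, j) = -⅛
n(V, W) = 33/8 - 23*V*W (n(V, W) = 4 - ((23*V)*W - ⅛) = 4 - (23*V*W - ⅛) = 4 - (-⅛ + 23*V*W) = 4 + (⅛ - 23*V*W) = 33/8 - 23*V*W)
D = -35 (D = -35 + 0 = -35)
D*n(-42, -1) = -35*(33/8 - 23*(-42)*(-1)) = -35*(33/8 - 966) = -35*(-7695/8) = 269325/8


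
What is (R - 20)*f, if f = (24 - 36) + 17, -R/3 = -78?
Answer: 1070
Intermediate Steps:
R = 234 (R = -3*(-78) = 234)
f = 5 (f = -12 + 17 = 5)
(R - 20)*f = (234 - 20)*5 = 214*5 = 1070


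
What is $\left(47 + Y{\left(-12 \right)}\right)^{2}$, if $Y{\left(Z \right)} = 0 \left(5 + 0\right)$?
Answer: $2209$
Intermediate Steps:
$Y{\left(Z \right)} = 0$ ($Y{\left(Z \right)} = 0 \cdot 5 = 0$)
$\left(47 + Y{\left(-12 \right)}\right)^{2} = \left(47 + 0\right)^{2} = 47^{2} = 2209$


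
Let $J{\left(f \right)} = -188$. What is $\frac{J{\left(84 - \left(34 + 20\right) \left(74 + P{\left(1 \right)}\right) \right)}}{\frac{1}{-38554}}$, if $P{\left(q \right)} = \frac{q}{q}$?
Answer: $7248152$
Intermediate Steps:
$P{\left(q \right)} = 1$
$\frac{J{\left(84 - \left(34 + 20\right) \left(74 + P{\left(1 \right)}\right) \right)}}{\frac{1}{-38554}} = - \frac{188}{\frac{1}{-38554}} = - \frac{188}{- \frac{1}{38554}} = \left(-188\right) \left(-38554\right) = 7248152$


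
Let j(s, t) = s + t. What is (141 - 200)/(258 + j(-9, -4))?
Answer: -59/245 ≈ -0.24082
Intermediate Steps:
(141 - 200)/(258 + j(-9, -4)) = (141 - 200)/(258 + (-9 - 4)) = -59/(258 - 13) = -59/245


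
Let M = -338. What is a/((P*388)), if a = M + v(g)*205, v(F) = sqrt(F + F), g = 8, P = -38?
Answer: -241/7372 ≈ -0.032691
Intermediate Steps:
v(F) = sqrt(2)*sqrt(F) (v(F) = sqrt(2*F) = sqrt(2)*sqrt(F))
a = 482 (a = -338 + (sqrt(2)*sqrt(8))*205 = -338 + (sqrt(2)*(2*sqrt(2)))*205 = -338 + 4*205 = -338 + 820 = 482)
a/((P*388)) = 482/((-38*388)) = 482/(-14744) = 482*(-1/14744) = -241/7372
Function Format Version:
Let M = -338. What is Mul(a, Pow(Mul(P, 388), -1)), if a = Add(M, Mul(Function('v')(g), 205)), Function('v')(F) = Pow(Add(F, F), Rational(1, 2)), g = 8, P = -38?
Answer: Rational(-241, 7372) ≈ -0.032691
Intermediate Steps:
Function('v')(F) = Mul(Pow(2, Rational(1, 2)), Pow(F, Rational(1, 2))) (Function('v')(F) = Pow(Mul(2, F), Rational(1, 2)) = Mul(Pow(2, Rational(1, 2)), Pow(F, Rational(1, 2))))
a = 482 (a = Add(-338, Mul(Mul(Pow(2, Rational(1, 2)), Pow(8, Rational(1, 2))), 205)) = Add(-338, Mul(Mul(Pow(2, Rational(1, 2)), Mul(2, Pow(2, Rational(1, 2)))), 205)) = Add(-338, Mul(4, 205)) = Add(-338, 820) = 482)
Mul(a, Pow(Mul(P, 388), -1)) = Mul(482, Pow(Mul(-38, 388), -1)) = Mul(482, Pow(-14744, -1)) = Mul(482, Rational(-1, 14744)) = Rational(-241, 7372)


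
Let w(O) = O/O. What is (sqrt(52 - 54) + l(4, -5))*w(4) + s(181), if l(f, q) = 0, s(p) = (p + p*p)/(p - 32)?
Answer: 32942/149 + I*sqrt(2) ≈ 221.09 + 1.4142*I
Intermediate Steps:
w(O) = 1
s(p) = (p + p**2)/(-32 + p)
(sqrt(52 - 54) + l(4, -5))*w(4) + s(181) = (sqrt(52 - 54) + 0)*1 + 181*(1 + 181)/(-32 + 181) = (sqrt(-2) + 0)*1 + 181*182/149 = (I*sqrt(2) + 0)*1 + 181*(1/149)*182 = (I*sqrt(2))*1 + 32942/149 = I*sqrt(2) + 32942/149 = 32942/149 + I*sqrt(2)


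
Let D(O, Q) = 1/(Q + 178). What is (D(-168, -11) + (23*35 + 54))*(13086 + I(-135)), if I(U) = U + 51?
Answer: 1865188908/167 ≈ 1.1169e+7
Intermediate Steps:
D(O, Q) = 1/(178 + Q)
I(U) = 51 + U
(D(-168, -11) + (23*35 + 54))*(13086 + I(-135)) = (1/(178 - 11) + (23*35 + 54))*(13086 + (51 - 135)) = (1/167 + (805 + 54))*(13086 - 84) = (1/167 + 859)*13002 = (143454/167)*13002 = 1865188908/167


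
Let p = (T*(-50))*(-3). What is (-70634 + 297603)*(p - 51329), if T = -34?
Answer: -12807633701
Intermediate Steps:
p = -5100 (p = -34*(-50)*(-3) = 1700*(-3) = -5100)
(-70634 + 297603)*(p - 51329) = (-70634 + 297603)*(-5100 - 51329) = 226969*(-56429) = -12807633701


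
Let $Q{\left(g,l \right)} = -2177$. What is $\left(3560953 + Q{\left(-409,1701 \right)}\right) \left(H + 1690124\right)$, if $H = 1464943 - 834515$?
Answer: $8258324764352$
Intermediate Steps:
$H = 630428$ ($H = 1464943 - 834515 = 630428$)
$\left(3560953 + Q{\left(-409,1701 \right)}\right) \left(H + 1690124\right) = \left(3560953 - 2177\right) \left(630428 + 1690124\right) = 3558776 \cdot 2320552 = 8258324764352$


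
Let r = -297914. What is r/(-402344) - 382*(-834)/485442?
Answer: 22733494855/16276223004 ≈ 1.3967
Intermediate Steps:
r/(-402344) - 382*(-834)/485442 = -297914/(-402344) - 382*(-834)/485442 = -297914*(-1/402344) + 318588*(1/485442) = 148957/201172 + 53098/80907 = 22733494855/16276223004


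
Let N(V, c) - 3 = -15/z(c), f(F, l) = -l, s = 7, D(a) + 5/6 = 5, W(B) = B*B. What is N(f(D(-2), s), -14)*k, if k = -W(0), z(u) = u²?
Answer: 0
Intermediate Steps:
W(B) = B²
D(a) = 25/6 (D(a) = -⅚ + 5 = 25/6)
N(V, c) = 3 - 15/c²
k = 0 (k = -1*0² = -1*0 = 0)
N(f(D(-2), s), -14)*k = (3 - 15/(-14)²)*0 = (3 - 15*1/196)*0 = (3 - 15/196)*0 = (573/196)*0 = 0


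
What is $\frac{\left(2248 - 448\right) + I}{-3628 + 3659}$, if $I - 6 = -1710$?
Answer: $\frac{96}{31} \approx 3.0968$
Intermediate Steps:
$I = -1704$ ($I = 6 - 1710 = -1704$)
$\frac{\left(2248 - 448\right) + I}{-3628 + 3659} = \frac{\left(2248 - 448\right) - 1704}{-3628 + 3659} = \frac{\left(2248 - 448\right) - 1704}{31} = \left(1800 - 1704\right) \frac{1}{31} = 96 \cdot \frac{1}{31} = \frac{96}{31}$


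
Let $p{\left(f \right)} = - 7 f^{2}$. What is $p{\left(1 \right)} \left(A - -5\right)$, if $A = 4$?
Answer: $-63$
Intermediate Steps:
$p{\left(1 \right)} \left(A - -5\right) = - 7 \cdot 1^{2} \left(4 - -5\right) = \left(-7\right) 1 \left(4 + 5\right) = \left(-7\right) 9 = -63$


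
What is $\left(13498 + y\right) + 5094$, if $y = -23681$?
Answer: $-5089$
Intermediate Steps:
$\left(13498 + y\right) + 5094 = \left(13498 - 23681\right) + 5094 = -10183 + 5094 = -5089$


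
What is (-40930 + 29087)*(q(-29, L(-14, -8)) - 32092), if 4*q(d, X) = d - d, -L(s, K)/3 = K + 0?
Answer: 380065556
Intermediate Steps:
L(s, K) = -3*K (L(s, K) = -3*(K + 0) = -3*K)
q(d, X) = 0 (q(d, X) = (d - d)/4 = (¼)*0 = 0)
(-40930 + 29087)*(q(-29, L(-14, -8)) - 32092) = (-40930 + 29087)*(0 - 32092) = -11843*(-32092) = 380065556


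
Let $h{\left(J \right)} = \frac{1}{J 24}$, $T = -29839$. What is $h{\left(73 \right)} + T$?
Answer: $- \frac{52277927}{1752} \approx -29839.0$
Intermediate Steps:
$h{\left(J \right)} = \frac{1}{24 J}$
$h{\left(73 \right)} + T = \frac{1}{24 \cdot 73} - 29839 = \frac{1}{24} \cdot \frac{1}{73} - 29839 = \frac{1}{1752} - 29839 = - \frac{52277927}{1752}$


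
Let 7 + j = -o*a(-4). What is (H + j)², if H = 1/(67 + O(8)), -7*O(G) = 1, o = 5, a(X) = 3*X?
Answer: 615585721/219024 ≈ 2810.6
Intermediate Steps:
O(G) = -⅐ (O(G) = -⅐*1 = -⅐)
j = 53 (j = -7 - 5*3*(-4) = -7 - 5*(-12) = -7 - 1*(-60) = -7 + 60 = 53)
H = 7/468 (H = 1/(67 - ⅐) = 1/(468/7) = 7/468 ≈ 0.014957)
(H + j)² = (7/468 + 53)² = (24811/468)² = 615585721/219024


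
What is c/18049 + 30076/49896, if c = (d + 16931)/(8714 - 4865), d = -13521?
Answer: 174130661753/288858758958 ≈ 0.60282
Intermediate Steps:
c = 3410/3849 (c = (-13521 + 16931)/(8714 - 4865) = 3410/3849 ≈ 0.88594)
c/18049 + 30076/49896 = (3410/3849)/18049 + 30076/49896 = (3410/3849)*(1/18049) + 30076*(1/49896) = 3410/69470601 + 7519/12474 = 174130661753/288858758958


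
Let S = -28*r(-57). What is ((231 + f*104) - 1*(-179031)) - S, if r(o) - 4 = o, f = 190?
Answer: 197538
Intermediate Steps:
r(o) = 4 + o
S = 1484 (S = -28*(4 - 57) = -28*(-53) = 1484)
((231 + f*104) - 1*(-179031)) - S = ((231 + 190*104) - 1*(-179031)) - 1*1484 = ((231 + 19760) + 179031) - 1484 = (19991 + 179031) - 1484 = 199022 - 1484 = 197538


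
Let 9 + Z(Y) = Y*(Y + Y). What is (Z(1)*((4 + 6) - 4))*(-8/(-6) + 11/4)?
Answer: -343/2 ≈ -171.50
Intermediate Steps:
Z(Y) = -9 + 2*Y**2 (Z(Y) = -9 + Y*(Y + Y) = -9 + Y*(2*Y) = -9 + 2*Y**2)
(Z(1)*((4 + 6) - 4))*(-8/(-6) + 11/4) = ((-9 + 2*1**2)*((4 + 6) - 4))*(-8/(-6) + 11/4) = ((-9 + 2*1)*(10 - 4))*(-8*(-1/6) + 11*(1/4)) = ((-9 + 2)*6)*(4/3 + 11/4) = -7*6*(49/12) = -42*49/12 = -343/2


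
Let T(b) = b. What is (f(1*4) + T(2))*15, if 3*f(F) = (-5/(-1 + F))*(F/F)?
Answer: 65/3 ≈ 21.667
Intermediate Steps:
f(F) = -5/(3*(-1 + F)) (f(F) = ((-5/(-1 + F))*(F/F))/3 = (-5/(-1 + F)*1)/3 = (-5/(-1 + F))/3 = -5/(3*(-1 + F)))
(f(1*4) + T(2))*15 = (-5/(-3 + 3*(1*4)) + 2)*15 = (-5/(-3 + 3*4) + 2)*15 = (-5/(-3 + 12) + 2)*15 = (-5/9 + 2)*15 = (13/9)*15 = 65/3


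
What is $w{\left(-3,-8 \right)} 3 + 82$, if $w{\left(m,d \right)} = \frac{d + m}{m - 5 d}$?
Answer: $\frac{3001}{37} \approx 81.108$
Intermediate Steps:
$w{\left(m,d \right)} = \frac{d + m}{m - 5 d}$
$w{\left(-3,-8 \right)} 3 + 82 = \frac{\left(-1\right) \left(-8\right) - -3}{\left(-1\right) \left(-3\right) + 5 \left(-8\right)} 3 + 82 = \frac{8 + 3}{3 - 40} \cdot 3 + 82 = \frac{1}{-37} \cdot 11 \cdot 3 + 82 = \left(- \frac{1}{37}\right) 11 \cdot 3 + 82 = \left(- \frac{11}{37}\right) 3 + 82 = - \frac{33}{37} + 82 = \frac{3001}{37}$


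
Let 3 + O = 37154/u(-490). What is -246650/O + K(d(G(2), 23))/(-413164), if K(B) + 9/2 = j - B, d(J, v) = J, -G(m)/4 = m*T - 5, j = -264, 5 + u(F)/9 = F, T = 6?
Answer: 907990508645639/41745264232 ≈ 21751.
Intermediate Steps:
u(F) = -45 + 9*F
G(m) = 20 - 24*m (G(m) = -4*(m*6 - 5) = -4*(6*m - 5) = -4*(-5 + 6*m) = 20 - 24*m)
K(B) = -537/2 - B (K(B) = -9/2 + (-264 - B) = -537/2 - B)
O = -50519/4455 (O = -3 + 37154/(-45 + 9*(-490)) = -3 + 37154/(-45 - 4410) = -3 + 37154/(-4455) = -3 + 37154*(-1/4455) = -3 - 37154/4455 = -50519/4455 ≈ -11.340)
-246650/O + K(d(G(2), 23))/(-413164) = -246650/(-50519/4455) + (-537/2 - (20 - 24*2))/(-413164) = -246650*(-4455/50519) + (-537/2 - (20 - 48))*(-1/413164) = 1098825750/50519 + (-537/2 - 1*(-28))*(-1/413164) = 1098825750/50519 + (-537/2 + 28)*(-1/413164) = 1098825750/50519 - 481/2*(-1/413164) = 1098825750/50519 + 481/826328 = 907990508645639/41745264232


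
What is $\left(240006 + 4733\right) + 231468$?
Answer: $476207$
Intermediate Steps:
$\left(240006 + 4733\right) + 231468 = 244739 + 231468 = 476207$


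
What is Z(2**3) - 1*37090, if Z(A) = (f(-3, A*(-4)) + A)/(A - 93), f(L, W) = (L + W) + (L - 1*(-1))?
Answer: -3152621/85 ≈ -37090.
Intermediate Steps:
f(L, W) = 1 + W + 2*L (f(L, W) = (L + W) + (L + 1) = (L + W) + (1 + L) = 1 + W + 2*L)
Z(A) = (-5 - 3*A)/(-93 + A) (Z(A) = ((1 + A*(-4) + 2*(-3)) + A)/(A - 93) = ((1 - 4*A - 6) + A)/(-93 + A) = ((-5 - 4*A) + A)/(-93 + A) = (-5 - 3*A)/(-93 + A))
Z(2**3) - 1*37090 = (-5 - 3*2**3)/(-93 + 2**3) - 1*37090 = (-5 - 3*8)/(-93 + 8) - 37090 = (-5 - 24)/(-85) - 37090 = -1/85*(-29) - 37090 = 29/85 - 37090 = -3152621/85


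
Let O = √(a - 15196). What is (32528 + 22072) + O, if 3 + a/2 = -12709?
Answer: 54600 + 2*I*√10155 ≈ 54600.0 + 201.54*I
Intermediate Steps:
a = -25424 (a = -6 + 2*(-12709) = -6 - 25418 = -25424)
O = 2*I*√10155 (O = √(-25424 - 15196) = √(-40620) = 2*I*√10155 ≈ 201.54*I)
(32528 + 22072) + O = (32528 + 22072) + 2*I*√10155 = 54600 + 2*I*√10155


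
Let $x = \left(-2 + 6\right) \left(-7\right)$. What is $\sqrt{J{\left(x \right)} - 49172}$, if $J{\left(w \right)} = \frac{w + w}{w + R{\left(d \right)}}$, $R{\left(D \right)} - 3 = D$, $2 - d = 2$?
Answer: $\frac{2 i \sqrt{307311}}{5} \approx 221.74 i$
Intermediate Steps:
$d = 0$ ($d = 2 - 2 = 0$)
$R{\left(D \right)} = 3 + D$
$x = -28$ ($x = 4 \left(-7\right) = -28$)
$J{\left(w \right)} = \frac{2 w}{3 + w}$ ($J{\left(w \right)} = \frac{w + w}{w + \left(3 + 0\right)} = \frac{2 w}{w + 3} = \frac{2 w}{3 + w}$)
$\sqrt{J{\left(x \right)} - 49172} = \sqrt{2 \left(-28\right) \frac{1}{3 - 28} - 49172} = \sqrt{2 \left(-28\right) \frac{1}{-25} - 49172} = \sqrt{2 \left(-28\right) \left(- \frac{1}{25}\right) - 49172} = \sqrt{\frac{56}{25} - 49172} = \sqrt{- \frac{1229244}{25}} = \frac{2 i \sqrt{307311}}{5}$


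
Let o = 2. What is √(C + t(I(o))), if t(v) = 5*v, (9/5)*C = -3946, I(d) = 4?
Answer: 5*I*√782/3 ≈ 46.607*I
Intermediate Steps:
C = -19730/9 (C = (5/9)*(-3946) = -19730/9 ≈ -2192.2)
√(C + t(I(o))) = √(-19730/9 + 5*4) = √(-19730/9 + 20) = √(-19550/9) = 5*I*√782/3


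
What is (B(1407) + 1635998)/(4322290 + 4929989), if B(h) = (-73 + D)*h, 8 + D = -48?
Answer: 1454495/9252279 ≈ 0.15720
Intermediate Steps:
D = -56 (D = -8 - 48 = -56)
B(h) = -129*h (B(h) = (-73 - 56)*h = -129*h)
(B(1407) + 1635998)/(4322290 + 4929989) = (-129*1407 + 1635998)/(4322290 + 4929989) = (-181503 + 1635998)/9252279 = 1454495*(1/9252279) = 1454495/9252279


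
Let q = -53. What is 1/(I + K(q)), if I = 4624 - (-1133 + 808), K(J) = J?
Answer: 1/4896 ≈ 0.00020425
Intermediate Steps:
I = 4949 (I = 4624 - 1*(-325) = 4624 + 325 = 4949)
1/(I + K(q)) = 1/(4949 - 53) = 1/4896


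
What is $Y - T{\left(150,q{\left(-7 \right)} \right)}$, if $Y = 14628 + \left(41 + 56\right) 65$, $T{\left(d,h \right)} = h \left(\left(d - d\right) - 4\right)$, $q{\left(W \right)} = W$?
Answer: $20905$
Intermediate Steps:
$T{\left(d,h \right)} = - 4 h$ ($T{\left(d,h \right)} = h \left(0 - 4\right) = h \left(-4\right) = - 4 h$)
$Y = 20933$ ($Y = 14628 + 97 \cdot 65 = 14628 + 6305 = 20933$)
$Y - T{\left(150,q{\left(-7 \right)} \right)} = 20933 - \left(-4\right) \left(-7\right) = 20933 - 28 = 20905$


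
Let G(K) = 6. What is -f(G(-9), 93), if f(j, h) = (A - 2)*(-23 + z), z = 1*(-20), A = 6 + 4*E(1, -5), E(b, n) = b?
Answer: 344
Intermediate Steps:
A = 10 (A = 6 + 4*1 = 6 + 4 = 10)
z = -20
f(j, h) = -344 (f(j, h) = (10 - 2)*(-23 - 20) = 8*(-43) = -344)
-f(G(-9), 93) = -1*(-344) = 344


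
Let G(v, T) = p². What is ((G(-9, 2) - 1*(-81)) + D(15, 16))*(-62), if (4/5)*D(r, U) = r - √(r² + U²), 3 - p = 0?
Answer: -13485/2 + 155*√481/2 ≈ -5042.8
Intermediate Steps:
p = 3 (p = 3 - 1*0 = 3 + 0 = 3)
G(v, T) = 9 (G(v, T) = 3² = 9)
D(r, U) = -5*√(U² + r²)/4 + 5*r/4 (D(r, U) = 5*(r - √(r² + U²))/4 = 5*(r - √(U² + r²))/4 = -5*√(U² + r²)/4 + 5*r/4)
((G(-9, 2) - 1*(-81)) + D(15, 16))*(-62) = ((9 - 1*(-81)) + (-5*√(16² + 15²)/4 + (5/4)*15))*(-62) = ((9 + 81) + (-5*√(256 + 225)/4 + 75/4))*(-62) = (90 + (-5*√481/4 + 75/4))*(-62) = (90 + (75/4 - 5*√481/4))*(-62) = (435/4 - 5*√481/4)*(-62) = -13485/2 + 155*√481/2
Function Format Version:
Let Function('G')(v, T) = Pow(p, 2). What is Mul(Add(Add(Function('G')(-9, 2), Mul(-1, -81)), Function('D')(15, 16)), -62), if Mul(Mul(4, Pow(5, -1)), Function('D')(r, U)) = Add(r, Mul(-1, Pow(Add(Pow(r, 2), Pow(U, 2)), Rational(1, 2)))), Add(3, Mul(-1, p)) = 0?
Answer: Add(Rational(-13485, 2), Mul(Rational(155, 2), Pow(481, Rational(1, 2)))) ≈ -5042.8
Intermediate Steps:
p = 3 (p = Add(3, Mul(-1, 0)) = Add(3, 0) = 3)
Function('G')(v, T) = 9 (Function('G')(v, T) = Pow(3, 2) = 9)
Function('D')(r, U) = Add(Mul(Rational(-5, 4), Pow(Add(Pow(U, 2), Pow(r, 2)), Rational(1, 2))), Mul(Rational(5, 4), r)) (Function('D')(r, U) = Mul(Rational(5, 4), Add(r, Mul(-1, Pow(Add(Pow(r, 2), Pow(U, 2)), Rational(1, 2))))) = Mul(Rational(5, 4), Add(r, Mul(-1, Pow(Add(Pow(U, 2), Pow(r, 2)), Rational(1, 2))))) = Add(Mul(Rational(-5, 4), Pow(Add(Pow(U, 2), Pow(r, 2)), Rational(1, 2))), Mul(Rational(5, 4), r)))
Mul(Add(Add(Function('G')(-9, 2), Mul(-1, -81)), Function('D')(15, 16)), -62) = Mul(Add(Add(9, Mul(-1, -81)), Add(Mul(Rational(-5, 4), Pow(Add(Pow(16, 2), Pow(15, 2)), Rational(1, 2))), Mul(Rational(5, 4), 15))), -62) = Mul(Add(Add(9, 81), Add(Mul(Rational(-5, 4), Pow(Add(256, 225), Rational(1, 2))), Rational(75, 4))), -62) = Mul(Add(90, Add(Mul(Rational(-5, 4), Pow(481, Rational(1, 2))), Rational(75, 4))), -62) = Mul(Add(90, Add(Rational(75, 4), Mul(Rational(-5, 4), Pow(481, Rational(1, 2))))), -62) = Mul(Add(Rational(435, 4), Mul(Rational(-5, 4), Pow(481, Rational(1, 2)))), -62) = Add(Rational(-13485, 2), Mul(Rational(155, 2), Pow(481, Rational(1, 2))))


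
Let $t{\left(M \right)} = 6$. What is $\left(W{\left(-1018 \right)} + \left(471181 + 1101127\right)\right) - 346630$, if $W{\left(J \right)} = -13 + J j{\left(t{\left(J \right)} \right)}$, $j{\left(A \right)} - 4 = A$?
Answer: $1215485$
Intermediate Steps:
$j{\left(A \right)} = 4 + A$
$W{\left(J \right)} = -13 + 10 J$ ($W{\left(J \right)} = -13 + J \left(4 + 6\right) = -13 + J 10 = -13 + 10 J$)
$\left(W{\left(-1018 \right)} + \left(471181 + 1101127\right)\right) - 346630 = \left(\left(-13 + 10 \left(-1018\right)\right) + \left(471181 + 1101127\right)\right) - 346630 = \left(\left(-13 - 10180\right) + 1572308\right) - 346630 = \left(-10193 + 1572308\right) - 346630 = 1562115 - 346630 = 1215485$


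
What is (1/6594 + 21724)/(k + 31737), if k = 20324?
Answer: 143248057/343290234 ≈ 0.41728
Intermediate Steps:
(1/6594 + 21724)/(k + 31737) = (1/6594 + 21724)/(20324 + 31737) = (1/6594 + 21724)/52061 = (143248057/6594)*(1/52061) = 143248057/343290234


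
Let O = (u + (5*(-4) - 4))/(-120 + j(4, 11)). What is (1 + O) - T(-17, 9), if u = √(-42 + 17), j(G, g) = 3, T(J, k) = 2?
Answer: -31/39 - 5*I/117 ≈ -0.79487 - 0.042735*I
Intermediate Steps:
u = 5*I (u = √(-25) = 5*I ≈ 5.0*I)
O = 8/39 - 5*I/117 (O = (5*I + (5*(-4) - 4))/(-120 + 3) = (5*I + (-20 - 4))/(-117) = (5*I - 24)*(-1/117) = (-24 + 5*I)*(-1/117) = 8/39 - 5*I/117 ≈ 0.20513 - 0.042735*I)
(1 + O) - T(-17, 9) = (1 + (8/39 - 5*I/117)) - 1*2 = (47/39 - 5*I/117) - 2 = -31/39 - 5*I/117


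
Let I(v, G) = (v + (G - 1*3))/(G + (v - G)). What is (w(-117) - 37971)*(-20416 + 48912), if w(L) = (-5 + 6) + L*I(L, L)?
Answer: -1088746672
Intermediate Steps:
I(v, G) = (-3 + G + v)/v (I(v, G) = (v + (G - 3))/v = (v + (-3 + G))/v = (-3 + G + v)/v)
w(L) = -2 + 2*L (w(L) = (-5 + 6) + L*((-3 + L + L)/L) = 1 + L*((-3 + 2*L)/L) = 1 + (-3 + 2*L) = -2 + 2*L)
(w(-117) - 37971)*(-20416 + 48912) = ((-2 + 2*(-117)) - 37971)*(-20416 + 48912) = ((-2 - 234) - 37971)*28496 = (-236 - 37971)*28496 = -38207*28496 = -1088746672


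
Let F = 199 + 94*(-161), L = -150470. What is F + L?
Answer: -165405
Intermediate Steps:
F = -14935 (F = 199 - 15134 = -14935)
F + L = -14935 - 150470 = -165405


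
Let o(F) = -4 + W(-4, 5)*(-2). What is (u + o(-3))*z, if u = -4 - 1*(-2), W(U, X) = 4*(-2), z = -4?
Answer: -40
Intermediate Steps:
W(U, X) = -8
o(F) = 12 (o(F) = -4 - 8*(-2) = -4 + 16 = 12)
u = -2 (u = -4 + 2 = -2)
(u + o(-3))*z = (-2 + 12)*(-4) = 10*(-4) = -40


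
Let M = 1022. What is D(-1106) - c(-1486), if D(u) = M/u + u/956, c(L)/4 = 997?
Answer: -150673437/37762 ≈ -3990.1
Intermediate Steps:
c(L) = 3988 (c(L) = 4*997 = 3988)
D(u) = 1022/u + u/956
D(-1106) - c(-1486) = (1022/(-1106) + (1/956)*(-1106)) - 1*3988 = (1022*(-1/1106) - 553/478) - 3988 = (-73/79 - 553/478) - 3988 = -78581/37762 - 3988 = -150673437/37762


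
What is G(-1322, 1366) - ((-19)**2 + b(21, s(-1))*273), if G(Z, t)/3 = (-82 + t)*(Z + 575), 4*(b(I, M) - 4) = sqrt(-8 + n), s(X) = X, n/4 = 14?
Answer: -2878897 - 273*sqrt(3) ≈ -2.8794e+6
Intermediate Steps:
n = 56 (n = 4*14 = 56)
b(I, M) = 4 + sqrt(3) (b(I, M) = 4 + sqrt(-8 + 56)/4 = 4 + sqrt(48)/4 = 4 + (4*sqrt(3))/4 = 4 + sqrt(3))
G(Z, t) = 3*(-82 + t)*(575 + Z) (G(Z, t) = 3*((-82 + t)*(Z + 575)) = 3*((-82 + t)*(575 + Z)) = 3*(-82 + t)*(575 + Z))
G(-1322, 1366) - ((-19)**2 + b(21, s(-1))*273) = (-141450 - 246*(-1322) + 1725*1366 + 3*(-1322)*1366) - ((-19)**2 + (4 + sqrt(3))*273) = (-141450 + 325212 + 2356350 - 5417556) - (361 + (1092 + 273*sqrt(3))) = -2877444 - (1453 + 273*sqrt(3)) = -2877444 + (-1453 - 273*sqrt(3)) = -2878897 - 273*sqrt(3)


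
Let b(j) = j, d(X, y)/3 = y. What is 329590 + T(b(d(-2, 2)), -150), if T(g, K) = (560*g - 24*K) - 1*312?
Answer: 336238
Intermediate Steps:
d(X, y) = 3*y
T(g, K) = -312 - 24*K + 560*g (T(g, K) = (-24*K + 560*g) - 312 = -312 - 24*K + 560*g)
329590 + T(b(d(-2, 2)), -150) = 329590 + (-312 - 24*(-150) + 560*(3*2)) = 329590 + (-312 + 3600 + 560*6) = 329590 + (-312 + 3600 + 3360) = 329590 + 6648 = 336238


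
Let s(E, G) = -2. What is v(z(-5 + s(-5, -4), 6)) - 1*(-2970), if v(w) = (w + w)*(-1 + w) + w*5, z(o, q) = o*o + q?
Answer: 9185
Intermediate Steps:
z(o, q) = q + o² (z(o, q) = o² + q = q + o²)
v(w) = 5*w + 2*w*(-1 + w) (v(w) = (2*w)*(-1 + w) + 5*w = 2*w*(-1 + w) + 5*w = 5*w + 2*w*(-1 + w))
v(z(-5 + s(-5, -4), 6)) - 1*(-2970) = (6 + (-5 - 2)²)*(3 + 2*(6 + (-5 - 2)²)) - 1*(-2970) = (6 + (-7)²)*(3 + 2*(6 + (-7)²)) + 2970 = (6 + 49)*(3 + 2*(6 + 49)) + 2970 = 55*(3 + 2*55) + 2970 = 55*(3 + 110) + 2970 = 55*113 + 2970 = 6215 + 2970 = 9185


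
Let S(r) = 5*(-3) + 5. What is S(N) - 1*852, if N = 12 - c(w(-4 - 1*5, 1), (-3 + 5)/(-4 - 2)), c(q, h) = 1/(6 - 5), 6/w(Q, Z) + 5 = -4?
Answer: -862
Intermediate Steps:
w(Q, Z) = -⅔ (w(Q, Z) = 6/(-5 - 4) = 6/(-9) = 6*(-⅑) = -⅔)
c(q, h) = 1 (c(q, h) = 1/1 = 1)
N = 11 (N = 12 - 1*1 = 12 - 1 = 11)
S(r) = -10 (S(r) = -15 + 5 = -10)
S(N) - 1*852 = -10 - 1*852 = -10 - 852 = -862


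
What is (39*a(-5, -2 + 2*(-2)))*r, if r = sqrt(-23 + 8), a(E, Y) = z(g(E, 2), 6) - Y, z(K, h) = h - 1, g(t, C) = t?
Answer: 429*I*sqrt(15) ≈ 1661.5*I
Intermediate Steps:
z(K, h) = -1 + h
a(E, Y) = 5 - Y (a(E, Y) = (-1 + 6) - Y = 5 - Y)
r = I*sqrt(15) (r = sqrt(-15) = I*sqrt(15) ≈ 3.873*I)
(39*a(-5, -2 + 2*(-2)))*r = (39*(5 - (-2 + 2*(-2))))*(I*sqrt(15)) = (39*(5 - (-2 - 4)))*(I*sqrt(15)) = (39*(5 - 1*(-6)))*(I*sqrt(15)) = (39*(5 + 6))*(I*sqrt(15)) = (39*11)*(I*sqrt(15)) = 429*(I*sqrt(15)) = 429*I*sqrt(15)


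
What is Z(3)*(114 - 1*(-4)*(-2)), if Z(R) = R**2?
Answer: 954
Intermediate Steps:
Z(3)*(114 - 1*(-4)*(-2)) = 3**2*(114 - 1*(-4)*(-2)) = 9*(114 + 4*(-2)) = 9*(114 - 8) = 9*106 = 954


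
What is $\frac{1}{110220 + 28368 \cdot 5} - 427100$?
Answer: $- \frac{107654825999}{252060} \approx -4.271 \cdot 10^{5}$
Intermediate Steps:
$\frac{1}{110220 + 28368 \cdot 5} - 427100 = \frac{1}{110220 + 141840} - 427100 = \frac{1}{252060} - 427100 = - \frac{107654825999}{252060}$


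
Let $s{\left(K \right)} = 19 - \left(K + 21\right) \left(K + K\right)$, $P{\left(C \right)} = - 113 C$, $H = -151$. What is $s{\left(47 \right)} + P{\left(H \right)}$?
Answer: $10690$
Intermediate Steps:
$s{\left(K \right)} = 19 - 2 K \left(21 + K\right)$ ($s{\left(K \right)} = 19 - \left(21 + K\right) 2 K = 19 - 2 K \left(21 + K\right)$)
$s{\left(47 \right)} + P{\left(H \right)} = \left(19 - 1974 - 2 \cdot 47^{2}\right) - -17063 = \left(19 - 1974 - 4418\right) + 17063 = -6373 + 17063 = 10690$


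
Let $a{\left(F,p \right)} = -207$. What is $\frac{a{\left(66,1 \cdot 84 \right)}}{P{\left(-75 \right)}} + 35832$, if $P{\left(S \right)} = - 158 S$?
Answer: $\frac{141536331}{3950} \approx 35832.0$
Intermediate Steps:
$\frac{a{\left(66,1 \cdot 84 \right)}}{P{\left(-75 \right)}} + 35832 = - \frac{207}{\left(-158\right) \left(-75\right)} + 35832 = - \frac{207}{11850} + 35832 = \left(-207\right) \frac{1}{11850} + 35832 = - \frac{69}{3950} + 35832 = \frac{141536331}{3950}$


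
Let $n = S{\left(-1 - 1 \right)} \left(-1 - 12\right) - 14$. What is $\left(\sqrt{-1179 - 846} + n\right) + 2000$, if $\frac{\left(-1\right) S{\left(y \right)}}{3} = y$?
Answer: $1908 + 45 i \approx 1908.0 + 45.0 i$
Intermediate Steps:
$S{\left(y \right)} = - 3 y$
$n = -92$ ($n = - 3 \left(-1 - 1\right) \left(-1 - 12\right) - 14 = \left(-3\right) \left(-2\right) \left(-13\right) - 14 = 6 \left(-13\right) - 14 = -78 - 14 = -92$)
$\left(\sqrt{-1179 - 846} + n\right) + 2000 = \left(\sqrt{-1179 - 846} - 92\right) + 2000 = \left(\sqrt{-2025} - 92\right) + 2000 = \left(45 i - 92\right) + 2000 = \left(-92 + 45 i\right) + 2000 = 1908 + 45 i$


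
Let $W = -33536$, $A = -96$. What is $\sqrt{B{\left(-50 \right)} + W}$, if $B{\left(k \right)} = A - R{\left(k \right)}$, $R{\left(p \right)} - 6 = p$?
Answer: $6 i \sqrt{933} \approx 183.27 i$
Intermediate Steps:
$R{\left(p \right)} = 6 + p$
$B{\left(k \right)} = -102 - k$ ($B{\left(k \right)} = -96 - \left(6 + k\right) = -102 - k$)
$\sqrt{B{\left(-50 \right)} + W} = \sqrt{\left(-102 - -50\right) - 33536} = \sqrt{\left(-102 + 50\right) - 33536} = \sqrt{-52 - 33536} = \sqrt{-33588} = 6 i \sqrt{933}$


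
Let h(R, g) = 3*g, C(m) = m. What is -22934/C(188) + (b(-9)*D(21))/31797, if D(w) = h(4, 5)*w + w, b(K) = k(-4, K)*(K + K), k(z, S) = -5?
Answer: -40197071/332102 ≈ -121.04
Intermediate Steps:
b(K) = -10*K (b(K) = -5*(K + K) = -10*K)
D(w) = 16*w (D(w) = (3*5)*w + w = 15*w + w = 16*w)
-22934/C(188) + (b(-9)*D(21))/31797 = -22934/188 + ((-10*(-9))*(16*21))/31797 = -22934*1/188 + (90*336)*(1/31797) = -11467/94 + 30240*(1/31797) = -11467/94 + 3360/3533 = -40197071/332102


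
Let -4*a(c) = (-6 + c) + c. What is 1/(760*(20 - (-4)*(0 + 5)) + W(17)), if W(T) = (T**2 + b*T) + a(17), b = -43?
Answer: 1/29951 ≈ 3.3388e-5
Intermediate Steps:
a(c) = 3/2 - c/2 (a(c) = -((-6 + c) + c)/4 = -(-6 + 2*c)/4 = 3/2 - c/2)
W(T) = -7 + T**2 - 43*T (W(T) = (T**2 - 43*T) + (3/2 - 1/2*17) = (T**2 - 43*T) + (3/2 - 17/2) = (T**2 - 43*T) - 7 = -7 + T**2 - 43*T)
1/(760*(20 - (-4)*(0 + 5)) + W(17)) = 1/(760*(20 - (-4)*(0 + 5)) + (-7 + 17**2 - 43*17)) = 1/(760*(20 - (-4)*5) + (-7 + 289 - 731)) = 1/(760*(20 - 1*(-20)) - 449) = 1/(760*(20 + 20) - 449) = 1/(760*40 - 449) = 1/(30400 - 449) = 1/29951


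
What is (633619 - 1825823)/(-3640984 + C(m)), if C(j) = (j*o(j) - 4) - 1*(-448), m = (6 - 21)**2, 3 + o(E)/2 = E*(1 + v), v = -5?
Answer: 596102/2023445 ≈ 0.29460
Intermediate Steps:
o(E) = -6 - 8*E (o(E) = -6 + 2*(E*(1 - 5)) = -6 + 2*(E*(-4)) = -6 + 2*(-4*E) = -6 - 8*E)
m = 225 (m = (-15)**2 = 225)
C(j) = 444 + j*(-6 - 8*j) (C(j) = (j*(-6 - 8*j) - 4) - 1*(-448) = (-4 + j*(-6 - 8*j)) + 448 = 444 + j*(-6 - 8*j))
(633619 - 1825823)/(-3640984 + C(m)) = (633619 - 1825823)/(-3640984 + (444 - 8*225**2 - 6*225)) = -1192204/(-3640984 + (444 - 8*50625 - 1350)) = -1192204/(-3640984 + (444 - 405000 - 1350)) = -1192204/(-3640984 - 405906) = -1192204/(-4046890) = -1192204*(-1/4046890) = 596102/2023445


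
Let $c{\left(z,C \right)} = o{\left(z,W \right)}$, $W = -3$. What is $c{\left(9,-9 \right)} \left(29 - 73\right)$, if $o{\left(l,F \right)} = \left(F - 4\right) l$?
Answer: $2772$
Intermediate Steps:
$o{\left(l,F \right)} = l \left(-4 + F\right)$ ($o{\left(l,F \right)} = \left(-4 + F\right) l = l \left(-4 + F\right)$)
$c{\left(z,C \right)} = - 7 z$ ($c{\left(z,C \right)} = z \left(-4 - 3\right) = z \left(-7\right) = - 7 z$)
$c{\left(9,-9 \right)} \left(29 - 73\right) = \left(-7\right) 9 \left(29 - 73\right) = \left(-63\right) \left(-44\right) = 2772$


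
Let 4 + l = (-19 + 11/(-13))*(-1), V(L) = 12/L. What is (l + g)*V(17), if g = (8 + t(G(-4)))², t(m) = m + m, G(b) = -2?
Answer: 4968/221 ≈ 22.480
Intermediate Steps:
t(m) = 2*m
g = 16 (g = (8 + 2*(-2))² = (8 - 4)² = 4² = 16)
l = 206/13 (l = -4 + (-19 + 11/(-13))*(-1) = -4 + (-19 + 11*(-1/13))*(-1) = -4 + (-19 - 11/13)*(-1) = -4 - 258/13*(-1) = -4 + 258/13 = 206/13 ≈ 15.846)
(l + g)*V(17) = (206/13 + 16)*(12/17) = 414*(12*(1/17))/13 = (414/13)*(12/17) = 4968/221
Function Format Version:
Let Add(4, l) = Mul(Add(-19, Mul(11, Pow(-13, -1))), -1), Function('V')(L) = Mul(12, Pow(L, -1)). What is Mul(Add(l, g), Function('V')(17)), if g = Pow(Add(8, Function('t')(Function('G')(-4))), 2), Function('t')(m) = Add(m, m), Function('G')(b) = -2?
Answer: Rational(4968, 221) ≈ 22.480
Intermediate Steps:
Function('t')(m) = Mul(2, m)
g = 16 (g = Pow(Add(8, Mul(2, -2)), 2) = Pow(Add(8, -4), 2) = Pow(4, 2) = 16)
l = Rational(206, 13) (l = Add(-4, Mul(Add(-19, Mul(11, Pow(-13, -1))), -1)) = Add(-4, Mul(Add(-19, Mul(11, Rational(-1, 13))), -1)) = Add(-4, Mul(Add(-19, Rational(-11, 13)), -1)) = Add(-4, Mul(Rational(-258, 13), -1)) = Add(-4, Rational(258, 13)) = Rational(206, 13) ≈ 15.846)
Mul(Add(l, g), Function('V')(17)) = Mul(Add(Rational(206, 13), 16), Mul(12, Pow(17, -1))) = Mul(Rational(414, 13), Mul(12, Rational(1, 17))) = Mul(Rational(414, 13), Rational(12, 17)) = Rational(4968, 221)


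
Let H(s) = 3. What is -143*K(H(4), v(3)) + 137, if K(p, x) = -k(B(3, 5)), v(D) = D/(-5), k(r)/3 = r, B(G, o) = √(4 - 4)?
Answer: 137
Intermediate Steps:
B(G, o) = 0 (B(G, o) = √0 = 0)
k(r) = 3*r
v(D) = -D/5 (v(D) = D*(-⅕) = -D/5)
K(p, x) = 0 (K(p, x) = -3*0 = -1*0 = 0)
-143*K(H(4), v(3)) + 137 = -143*0 + 137 = 0 + 137 = 137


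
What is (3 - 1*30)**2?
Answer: 729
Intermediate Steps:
(3 - 1*30)**2 = (3 - 30)**2 = (-27)**2 = 729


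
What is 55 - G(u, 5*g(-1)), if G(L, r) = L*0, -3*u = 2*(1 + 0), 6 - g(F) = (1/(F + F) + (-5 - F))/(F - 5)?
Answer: 55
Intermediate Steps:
g(F) = 6 - (-5 + 1/(2*F) - F)/(-5 + F) (g(F) = 6 - (1/(F + F) + (-5 - F))/(F - 5) = 6 - (1/(2*F) + (-5 - F))/(-5 + F) = 6 - (-5 + 1/(2*F) - F)/(-5 + F))
u = -⅔ (u = -2*(1 + 0)/3 = -2/3 = -⅓*2 = -⅔ ≈ -0.66667)
G(L, r) = 0
55 - G(u, 5*g(-1)) = 55 - 1*0 = 55 + 0 = 55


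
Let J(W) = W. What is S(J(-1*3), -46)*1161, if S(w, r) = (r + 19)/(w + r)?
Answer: 31347/49 ≈ 639.73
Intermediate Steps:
S(w, r) = (19 + r)/(r + w)
S(J(-1*3), -46)*1161 = ((19 - 46)/(-46 - 1*3))*1161 = (-27/(-46 - 3))*1161 = (-27/(-49))*1161 = -1/49*(-27)*1161 = (27/49)*1161 = 31347/49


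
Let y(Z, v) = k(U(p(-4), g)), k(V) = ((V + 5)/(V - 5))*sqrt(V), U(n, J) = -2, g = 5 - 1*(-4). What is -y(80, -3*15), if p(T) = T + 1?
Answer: 3*I*sqrt(2)/7 ≈ 0.60609*I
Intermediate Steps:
g = 9 (g = 5 + 4 = 9)
p(T) = 1 + T
k(V) = sqrt(V)*(5 + V)/(-5 + V) (k(V) = ((5 + V)/(-5 + V))*sqrt(V) = sqrt(V)*(5 + V)/(-5 + V))
y(Z, v) = -3*I*sqrt(2)/7 (y(Z, v) = sqrt(-2)*(5 - 2)/(-5 - 2) = (I*sqrt(2))*3/(-7) = (I*sqrt(2))*(-1/7)*3 = -3*I*sqrt(2)/7)
-y(80, -3*15) = -(-3)*I*sqrt(2)/7 = 3*I*sqrt(2)/7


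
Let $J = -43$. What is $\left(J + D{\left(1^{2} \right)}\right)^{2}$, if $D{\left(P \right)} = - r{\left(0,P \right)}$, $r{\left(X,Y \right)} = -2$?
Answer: $1681$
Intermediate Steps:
$D{\left(P \right)} = 2$ ($D{\left(P \right)} = \left(-1\right) \left(-2\right) = 2$)
$\left(J + D{\left(1^{2} \right)}\right)^{2} = \left(-43 + 2\right)^{2} = \left(-41\right)^{2} = 1681$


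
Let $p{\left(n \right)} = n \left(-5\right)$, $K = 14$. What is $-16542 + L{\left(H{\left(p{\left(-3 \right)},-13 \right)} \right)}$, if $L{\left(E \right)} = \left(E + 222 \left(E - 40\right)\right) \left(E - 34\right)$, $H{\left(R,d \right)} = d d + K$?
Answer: $4740879$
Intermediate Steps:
$p{\left(n \right)} = - 5 n$
$H{\left(R,d \right)} = 14 + d^{2}$ ($H{\left(R,d \right)} = d d + 14 = d^{2} + 14 = 14 + d^{2}$)
$L{\left(E \right)} = \left(-8880 + 223 E\right) \left(-34 + E\right)$ ($L{\left(E \right)} = \left(E + 222 \left(-40 + E\right)\right) \left(-34 + E\right) = \left(E + \left(-8880 + 222 E\right)\right) \left(-34 + E\right) = \left(-8880 + 223 E\right) \left(-34 + E\right)$)
$-16542 + L{\left(H{\left(p{\left(-3 \right)},-13 \right)} \right)} = -16542 + \left(301920 - 16462 \left(14 + \left(-13\right)^{2}\right) + 223 \left(14 + \left(-13\right)^{2}\right)^{2}\right) = -16542 + \left(301920 - 16462 \left(14 + 169\right) + 223 \left(14 + 169\right)^{2}\right) = -16542 + \left(301920 - 3012546 + 223 \cdot 183^{2}\right) = -16542 + \left(301920 - 3012546 + 223 \cdot 33489\right) = -16542 + \left(301920 - 3012546 + 7468047\right) = -16542 + 4757421 = 4740879$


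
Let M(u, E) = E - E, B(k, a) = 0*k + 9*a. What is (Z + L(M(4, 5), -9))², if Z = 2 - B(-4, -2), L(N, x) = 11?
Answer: 961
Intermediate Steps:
B(k, a) = 9*a (B(k, a) = 0 + 9*a = 9*a)
M(u, E) = 0
Z = 20 (Z = 2 - 9*(-2) = 2 - 1*(-18) = 2 + 18 = 20)
(Z + L(M(4, 5), -9))² = (20 + 11)² = 31² = 961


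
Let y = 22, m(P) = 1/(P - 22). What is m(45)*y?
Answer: 22/23 ≈ 0.95652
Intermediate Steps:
m(P) = 1/(-22 + P)
m(45)*y = 22/(-22 + 45) = 22/23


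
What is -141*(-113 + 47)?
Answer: 9306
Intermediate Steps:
-141*(-113 + 47) = -141*(-66) = 9306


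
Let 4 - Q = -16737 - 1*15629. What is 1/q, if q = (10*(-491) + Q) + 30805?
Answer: 1/58265 ≈ 1.7163e-5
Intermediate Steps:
Q = 32370 (Q = 4 - (-16737 - 1*15629) = 4 - (-16737 - 15629) = 4 - 1*(-32366) = 4 + 32366 = 32370)
q = 58265 (q = (10*(-491) + 32370) + 30805 = (-4910 + 32370) + 30805 = 27460 + 30805 = 58265)
1/q = 1/58265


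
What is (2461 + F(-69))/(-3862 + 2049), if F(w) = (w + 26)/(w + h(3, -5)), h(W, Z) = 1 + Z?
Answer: -179696/132349 ≈ -1.3577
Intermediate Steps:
F(w) = (26 + w)/(-4 + w) (F(w) = (w + 26)/(w + (1 - 5)) = (26 + w)/(w - 4) = (26 + w)/(-4 + w))
(2461 + F(-69))/(-3862 + 2049) = (2461 + (26 - 69)/(-4 - 69))/(-3862 + 2049) = (2461 - 43/(-73))/(-1813) = (2461 - 1/73*(-43))*(-1/1813) = (2461 + 43/73)*(-1/1813) = (179696/73)*(-1/1813) = -179696/132349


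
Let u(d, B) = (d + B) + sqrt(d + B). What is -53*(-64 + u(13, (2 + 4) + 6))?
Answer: 1802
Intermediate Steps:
u(d, B) = B + d + sqrt(B + d) (u(d, B) = (B + d) + sqrt(B + d) = B + d + sqrt(B + d))
-53*(-64 + u(13, (2 + 4) + 6)) = -53*(-64 + (((2 + 4) + 6) + 13 + sqrt(((2 + 4) + 6) + 13))) = -53*(-64 + ((6 + 6) + 13 + sqrt((6 + 6) + 13))) = -53*(-64 + (12 + 13 + sqrt(12 + 13))) = -53*(-64 + (12 + 13 + sqrt(25))) = -53*(-64 + (12 + 13 + 5)) = -53*(-64 + 30) = -53*(-34) = 1802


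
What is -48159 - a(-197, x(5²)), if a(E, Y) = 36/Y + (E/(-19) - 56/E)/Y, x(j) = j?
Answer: -4506653046/93575 ≈ -48161.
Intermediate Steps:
a(E, Y) = 36/Y + (-56/E - E/19)/Y (a(E, Y) = 36/Y + (E*(-1/19) - 56/E)/Y = 36/Y + (-E/19 - 56/E)/Y = 36/Y + (-56/E - E/19)/Y)
-48159 - a(-197, x(5²)) = -48159 - (-1064 - 1*(-197)*(-684 - 197))/(19*(-197)*(5²)) = -48159 - (-1)*(-1064 - 1*(-197)*(-881))/(19*197*25) = -48159 - (-1)*(-1064 - 173557)/(19*197*25) = -48159 - (-1)*(-174621)/(19*197*25) = -48159 - 1*174621/93575 = -48159 - 174621/93575 = -4506653046/93575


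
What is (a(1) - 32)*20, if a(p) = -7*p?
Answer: -780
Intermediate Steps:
(a(1) - 32)*20 = (-7*1 - 32)*20 = (-7 - 32)*20 = -39*20 = -780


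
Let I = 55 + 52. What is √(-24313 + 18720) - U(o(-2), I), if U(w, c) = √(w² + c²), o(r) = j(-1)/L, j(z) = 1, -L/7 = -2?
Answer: -√2244005/14 + I*√5593 ≈ -107.0 + 74.786*I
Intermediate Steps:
L = 14 (L = -7*(-2) = 14)
I = 107
o(r) = 1/14
U(w, c) = √(c² + w²)
√(-24313 + 18720) - U(o(-2), I) = √(-24313 + 18720) - √(107² + (1/14)²) = √(-5593) - √(11449 + 1/196) = I*√5593 - √(2244005/196) = I*√5593 - √2244005/14 = -√2244005/14 + I*√5593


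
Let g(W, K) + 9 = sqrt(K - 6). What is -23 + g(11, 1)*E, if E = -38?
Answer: 319 - 38*I*sqrt(5) ≈ 319.0 - 84.971*I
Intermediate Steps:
g(W, K) = -9 + sqrt(-6 + K) (g(W, K) = -9 + sqrt(K - 6) = -9 + sqrt(-6 + K))
-23 + g(11, 1)*E = -23 + (-9 + sqrt(-6 + 1))*(-38) = -23 + (-9 + sqrt(-5))*(-38) = -23 + (-9 + I*sqrt(5))*(-38) = -23 + (342 - 38*I*sqrt(5)) = 319 - 38*I*sqrt(5)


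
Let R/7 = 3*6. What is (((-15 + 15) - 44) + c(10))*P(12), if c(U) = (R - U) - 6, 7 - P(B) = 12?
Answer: -330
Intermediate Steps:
R = 126 (R = 7*(3*6) = 7*18 = 126)
P(B) = -5 (P(B) = 7 - 1*12 = 7 - 12 = -5)
c(U) = 120 - U (c(U) = (126 - U) - 6 = 120 - U)
(((-15 + 15) - 44) + c(10))*P(12) = (((-15 + 15) - 44) + (120 - 1*10))*(-5) = ((0 - 44) + (120 - 10))*(-5) = (-44 + 110)*(-5) = 66*(-5) = -330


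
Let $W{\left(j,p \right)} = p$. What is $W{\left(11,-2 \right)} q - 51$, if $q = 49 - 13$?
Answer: $-123$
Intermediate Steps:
$q = 36$
$W{\left(11,-2 \right)} q - 51 = \left(-2\right) 36 - 51 = -72 - 51 = -123$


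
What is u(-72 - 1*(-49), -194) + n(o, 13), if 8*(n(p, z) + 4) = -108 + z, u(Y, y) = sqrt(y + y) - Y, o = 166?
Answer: 57/8 + 2*I*sqrt(97) ≈ 7.125 + 19.698*I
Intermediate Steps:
u(Y, y) = -Y + sqrt(2)*sqrt(y) (u(Y, y) = sqrt(2*y) - Y = sqrt(2)*sqrt(y) - Y = -Y + sqrt(2)*sqrt(y))
n(p, z) = -35/2 + z/8 (n(p, z) = -4 + (-108 + z)/8 = -4 + (-27/2 + z/8) = -35/2 + z/8)
u(-72 - 1*(-49), -194) + n(o, 13) = (-(-72 - 1*(-49)) + sqrt(2)*sqrt(-194)) + (-35/2 + (1/8)*13) = (-(-72 + 49) + sqrt(2)*(I*sqrt(194))) + (-35/2 + 13/8) = (-1*(-23) + 2*I*sqrt(97)) - 127/8 = (23 + 2*I*sqrt(97)) - 127/8 = 57/8 + 2*I*sqrt(97)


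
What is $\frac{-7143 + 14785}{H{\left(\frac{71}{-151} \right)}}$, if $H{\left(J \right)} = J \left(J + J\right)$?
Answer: $\frac{87122621}{5041} \approx 17283.0$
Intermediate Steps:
$H{\left(J \right)} = 2 J^{2}$ ($H{\left(J \right)} = J 2 J = 2 J^{2}$)
$\frac{-7143 + 14785}{H{\left(\frac{71}{-151} \right)}} = \frac{-7143 + 14785}{2 \left(\frac{71}{-151}\right)^{2}} = \frac{7642}{2 \left(71 \left(- \frac{1}{151}\right)\right)^{2}} = \frac{7642}{2 \left(- \frac{71}{151}\right)^{2}} = \frac{7642}{2 \cdot \frac{5041}{22801}} = \frac{7642}{\frac{10082}{22801}} = 7642 \cdot \frac{22801}{10082} = \frac{87122621}{5041}$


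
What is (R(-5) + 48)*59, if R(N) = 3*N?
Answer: 1947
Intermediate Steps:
(R(-5) + 48)*59 = (3*(-5) + 48)*59 = (-15 + 48)*59 = 33*59 = 1947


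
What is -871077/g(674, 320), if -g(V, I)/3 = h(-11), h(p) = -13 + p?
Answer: -290359/24 ≈ -12098.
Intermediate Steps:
g(V, I) = 72 (g(V, I) = -3*(-13 - 11) = -3*(-24) = 72)
-871077/g(674, 320) = -871077/72 = -871077*1/72 = -290359/24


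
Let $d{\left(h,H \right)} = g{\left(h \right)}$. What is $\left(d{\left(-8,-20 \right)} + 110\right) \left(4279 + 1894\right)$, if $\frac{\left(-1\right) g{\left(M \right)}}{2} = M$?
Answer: $777798$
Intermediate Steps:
$g{\left(M \right)} = - 2 M$
$d{\left(h,H \right)} = - 2 h$
$\left(d{\left(-8,-20 \right)} + 110\right) \left(4279 + 1894\right) = \left(\left(-2\right) \left(-8\right) + 110\right) \left(4279 + 1894\right) = \left(16 + 110\right) 6173 = 126 \cdot 6173 = 777798$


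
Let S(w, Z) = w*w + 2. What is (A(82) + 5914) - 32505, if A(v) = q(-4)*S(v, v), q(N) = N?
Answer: -53495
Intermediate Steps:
S(w, Z) = 2 + w² (S(w, Z) = w² + 2 = 2 + w²)
A(v) = -8 - 4*v² (A(v) = -4*(2 + v²) = -8 - 4*v²)
(A(82) + 5914) - 32505 = ((-8 - 4*82²) + 5914) - 32505 = ((-8 - 4*6724) + 5914) - 32505 = ((-8 - 26896) + 5914) - 32505 = (-26904 + 5914) - 32505 = -20990 - 32505 = -53495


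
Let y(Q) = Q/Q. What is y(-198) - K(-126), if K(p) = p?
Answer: 127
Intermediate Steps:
y(Q) = 1
y(-198) - K(-126) = 1 - 1*(-126) = 1 + 126 = 127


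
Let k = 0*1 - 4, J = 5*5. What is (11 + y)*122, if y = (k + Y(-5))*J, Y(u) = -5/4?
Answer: -29341/2 ≈ -14671.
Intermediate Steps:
Y(u) = -5/4 (Y(u) = -5*¼ = -5/4)
J = 25
k = -4 (k = 0 - 4 = -4)
y = -525/4 (y = (-4 - 5/4)*25 = -21/4*25 = -525/4 ≈ -131.25)
(11 + y)*122 = (11 - 525/4)*122 = -481/4*122 = -29341/2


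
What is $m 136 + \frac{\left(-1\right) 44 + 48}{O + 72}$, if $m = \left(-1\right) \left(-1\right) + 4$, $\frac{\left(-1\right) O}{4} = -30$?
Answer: $\frac{32641}{48} \approx 680.02$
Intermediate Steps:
$O = 120$ ($O = \left(-4\right) \left(-30\right) = 120$)
$m = 5$ ($m = 1 + 4 = 5$)
$m 136 + \frac{\left(-1\right) 44 + 48}{O + 72} = 5 \cdot 136 + \frac{\left(-1\right) 44 + 48}{120 + 72} = 680 + \frac{-44 + 48}{192} = 680 + 4 \cdot \frac{1}{192} = 680 + \frac{1}{48} = \frac{32641}{48}$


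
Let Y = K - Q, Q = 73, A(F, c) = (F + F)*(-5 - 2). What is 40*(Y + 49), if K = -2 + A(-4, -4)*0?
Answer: -1040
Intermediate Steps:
A(F, c) = -14*F (A(F, c) = (2*F)*(-7) = -14*F)
K = -2 (K = -2 - 14*(-4)*0 = -2 + 56*0 = -2 + 0 = -2)
Y = -75 (Y = -2 - 1*73 = -2 - 73 = -75)
40*(Y + 49) = 40*(-75 + 49) = 40*(-26) = -1040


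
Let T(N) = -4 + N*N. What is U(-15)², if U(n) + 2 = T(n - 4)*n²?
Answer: 6451784329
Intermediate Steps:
T(N) = -4 + N²
U(n) = -2 + n²*(-4 + (-4 + n)²) (U(n) = -2 + (-4 + (n - 4)²)*n² = -2 + (-4 + (-4 + n)²)*n² = -2 + n²*(-4 + (-4 + n)²))
U(-15)² = (-2 + (-15)²*(-4 + (-4 - 15)²))² = (-2 + 225*(-4 + (-19)²))² = (-2 + 225*(-4 + 361))² = (-2 + 225*357)² = (-2 + 80325)² = 80323² = 6451784329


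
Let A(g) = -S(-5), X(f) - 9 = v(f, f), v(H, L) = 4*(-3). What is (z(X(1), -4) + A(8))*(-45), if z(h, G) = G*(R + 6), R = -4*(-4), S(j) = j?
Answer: 3735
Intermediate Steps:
R = 16
v(H, L) = -12
X(f) = -3 (X(f) = 9 - 12 = -3)
A(g) = 5 (A(g) = -1*(-5) = 5)
z(h, G) = 22*G (z(h, G) = G*(16 + 6) = G*22 = 22*G)
(z(X(1), -4) + A(8))*(-45) = (22*(-4) + 5)*(-45) = (-88 + 5)*(-45) = -83*(-45) = 3735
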